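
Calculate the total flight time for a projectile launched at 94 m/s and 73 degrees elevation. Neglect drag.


T = 2*v0*sin(theta)/g = 2*94*sin(73°)/9.81 = 18.33 s

18.33 s


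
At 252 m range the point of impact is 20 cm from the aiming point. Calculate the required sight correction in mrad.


1 mrad subtends 1 cm per 10 m of range, so adj = error_cm / (dist_m / 10) = 20 / (252/10) = 0.7937 mrad

0.7937 mrad


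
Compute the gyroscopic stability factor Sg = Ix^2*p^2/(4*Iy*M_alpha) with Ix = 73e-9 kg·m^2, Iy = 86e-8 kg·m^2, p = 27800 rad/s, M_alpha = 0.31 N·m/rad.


Sg = Ix^2 * p^2 / (4 * Iy * M_alpha) = (73e-9)^2 * 27800^2 / (4 * 86e-8 * 0.31) = 3.862

3.862


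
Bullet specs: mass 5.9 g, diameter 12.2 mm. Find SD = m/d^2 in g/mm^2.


SD = m/d^2 = 5.9/12.2^2 = 0.03964 g/mm^2

0.03964 g/mm^2


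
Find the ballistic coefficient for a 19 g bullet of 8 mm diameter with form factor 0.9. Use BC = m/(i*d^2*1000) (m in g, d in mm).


BC = m/(i*d^2*1000) = 19/(0.9 * 8^2 * 1000) = 0.0003299

0.0003299


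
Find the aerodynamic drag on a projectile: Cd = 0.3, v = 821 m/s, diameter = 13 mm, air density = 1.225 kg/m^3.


A = pi*(d/2)^2 = pi*(13/2000)^2 = 1.32732e-04 m^2
Fd = 0.5*Cd*rho*A*v^2 = 0.5*0.3*1.225*1.32732e-04*821^2 = 16.44 N

16.44 N


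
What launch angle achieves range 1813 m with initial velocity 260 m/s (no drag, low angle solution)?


sin(2*theta) = R*g/v0^2 = 1813*9.81/260^2 = 0.2631, theta = arcsin(0.2631)/2 = 7.627°

7.627 degrees


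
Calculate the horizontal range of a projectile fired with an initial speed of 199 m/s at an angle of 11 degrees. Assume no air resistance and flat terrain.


R = v0^2 * sin(2*theta) / g = 199^2 * sin(2*11°) / 9.81 = 1512 m

1512 m


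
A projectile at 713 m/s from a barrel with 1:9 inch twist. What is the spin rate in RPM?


twist_m = 9*0.0254 = 0.2286 m
spin = v/twist = 713/0.2286 = 3118.985 rev/s
RPM = spin*60 = 3118.985*60 ≈ 187139 RPM

187139 RPM


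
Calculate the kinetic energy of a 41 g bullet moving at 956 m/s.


E = 0.5*m*v^2 = 0.5*0.041*956^2 = 18736 J

18736 J


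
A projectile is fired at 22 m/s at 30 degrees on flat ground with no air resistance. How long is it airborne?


T = 2*v0*sin(theta)/g = 2*22*sin(30°)/9.81 = 2.243 s

2.243 s


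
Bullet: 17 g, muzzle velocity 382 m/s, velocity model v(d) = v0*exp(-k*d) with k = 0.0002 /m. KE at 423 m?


v = v0*exp(-k*d) = 382*exp(-0.0002*423) = 351.012 m/s
E = 0.5*m*v^2 = 0.5*0.017*351.012^2 = 1047 J

1047 J


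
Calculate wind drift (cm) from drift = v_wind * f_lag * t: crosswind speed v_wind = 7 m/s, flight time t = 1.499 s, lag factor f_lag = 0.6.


drift = v_wind * lag * t = 7 * 0.6 * 1.499 = 6.2958 m ≈ 629.6 cm

629.6 cm


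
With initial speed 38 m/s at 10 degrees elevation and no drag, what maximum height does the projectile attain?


H = (v0*sin(theta))^2 / (2g) = (38*sin(10°))^2 / (2*9.81) = 2.219 m

2.219 m


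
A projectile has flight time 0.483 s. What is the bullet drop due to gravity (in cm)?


drop = 0.5*g*t^2 = 0.5*9.81*0.483^2 = 1.14428 m ≈ 114.4 cm

114.4 cm


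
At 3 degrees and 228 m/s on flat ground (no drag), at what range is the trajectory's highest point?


R = v0^2*sin(2*theta)/g = 228^2*sin(2*3°)/9.81 = 553.905 m
apex_dist = R/2 = 553.905/2 = 277 m

277 m


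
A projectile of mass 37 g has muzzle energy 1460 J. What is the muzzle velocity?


v = sqrt(2*E/m) = sqrt(2*1460/0.037) = 280.9 m/s

280.9 m/s


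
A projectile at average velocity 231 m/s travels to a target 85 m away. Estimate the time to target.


t = d/v = 85/231 = 0.368 s

0.368 s


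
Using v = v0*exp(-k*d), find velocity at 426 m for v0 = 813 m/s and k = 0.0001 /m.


v = v0*exp(-k*d) = 813*exp(-0.0001*426) = 779.1 m/s

779.1 m/s


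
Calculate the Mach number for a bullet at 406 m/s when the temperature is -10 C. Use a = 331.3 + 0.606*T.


a = 331.3 + 0.606*(-10) = 325.24 m/s
M = v/a = 406/325.24 = 1.248

1.248


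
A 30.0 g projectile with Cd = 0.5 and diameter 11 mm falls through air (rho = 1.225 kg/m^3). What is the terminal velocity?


A = pi*(d/2)^2 = pi*(11/2000)^2 = 9.50332e-05 m^2
vt = sqrt(2mg/(Cd*rho*A)) = sqrt(2*0.03*9.81/(0.5 * 1.225 * 9.50332e-05)) = 100.6 m/s

100.6 m/s


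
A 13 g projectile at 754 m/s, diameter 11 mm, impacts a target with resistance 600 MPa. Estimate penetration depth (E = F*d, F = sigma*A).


A = pi*(d/2)^2 = pi*(11/2)^2 = 95.0332 mm^2
E = 0.5*m*v^2 = 0.5*0.013*754^2 = 3695.35 J
depth = E/(sigma*A) = 3695.35 J / (600 MPa * 95.0332 mm^2) = 3695.35/(600 * 95.0332) m = 0.0648081 m ≈ 64.81 mm

64.81 mm


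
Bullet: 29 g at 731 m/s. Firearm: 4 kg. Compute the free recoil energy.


v_r = m_p*v_p/m_gun = 0.029*731/4 = 5.29975 m/s, E_r = 0.5*m_gun*v_r^2 = 0.5*4*5.29975^2 = 56.17 J

56.17 J


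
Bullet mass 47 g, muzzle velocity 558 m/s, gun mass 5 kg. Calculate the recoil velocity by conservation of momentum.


v_recoil = m_p * v_p / m_gun = 0.047 * 558 / 5 = 5.245 m/s

5.245 m/s


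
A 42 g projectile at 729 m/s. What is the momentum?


p = m*v = 0.042*729 = 30.62 kg·m/s

30.62 kg·m/s


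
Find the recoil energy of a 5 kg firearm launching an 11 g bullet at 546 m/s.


v_r = m_p*v_p/m_gun = 0.011*546/5 = 1.2012 m/s, E_r = 0.5*m_gun*v_r^2 = 0.5*5*1.2012^2 = 3.607 J

3.607 J


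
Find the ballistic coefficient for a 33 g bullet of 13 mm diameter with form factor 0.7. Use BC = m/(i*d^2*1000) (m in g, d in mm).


BC = m/(i*d^2*1000) = 33/(0.7 * 13^2 * 1000) = 0.000279

0.000279


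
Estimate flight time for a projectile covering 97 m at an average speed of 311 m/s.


t = d/v = 97/311 = 0.3119 s

0.3119 s


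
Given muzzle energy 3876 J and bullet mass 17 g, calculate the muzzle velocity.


v = sqrt(2*E/m) = sqrt(2*3876/0.017) = 675.3 m/s

675.3 m/s


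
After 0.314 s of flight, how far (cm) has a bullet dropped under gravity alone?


drop = 0.5*g*t^2 = 0.5*9.81*0.314^2 = 0.483613 m ≈ 48.36 cm

48.36 cm


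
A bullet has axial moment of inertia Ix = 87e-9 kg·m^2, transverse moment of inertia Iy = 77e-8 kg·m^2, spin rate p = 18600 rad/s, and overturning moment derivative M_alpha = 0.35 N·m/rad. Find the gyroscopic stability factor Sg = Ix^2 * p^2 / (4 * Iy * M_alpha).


Sg = Ix^2 * p^2 / (4 * Iy * M_alpha) = (87e-9)^2 * 18600^2 / (4 * 77e-8 * 0.35) = 2.429

2.429


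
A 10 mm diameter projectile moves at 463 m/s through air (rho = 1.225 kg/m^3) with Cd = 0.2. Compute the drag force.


A = pi*(d/2)^2 = pi*(10/2000)^2 = 7.85398e-05 m^2
Fd = 0.5*Cd*rho*A*v^2 = 0.5*0.2*1.225*7.85398e-05*463^2 = 2.062 N

2.062 N


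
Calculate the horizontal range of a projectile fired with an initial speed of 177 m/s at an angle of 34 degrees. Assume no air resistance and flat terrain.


R = v0^2 * sin(2*theta) / g = 177^2 * sin(2*34°) / 9.81 = 2961 m

2961 m


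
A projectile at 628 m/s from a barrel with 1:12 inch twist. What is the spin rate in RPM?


twist_m = 12*0.0254 = 0.3048 m
spin = v/twist = 628/0.3048 = 2060.367 rev/s
RPM = spin*60 = 2060.367*60 ≈ 123622 RPM

123622 RPM


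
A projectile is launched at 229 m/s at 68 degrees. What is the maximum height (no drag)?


H = (v0*sin(theta))^2 / (2g) = (229*sin(68°))^2 / (2*9.81) = 2298 m

2298 m


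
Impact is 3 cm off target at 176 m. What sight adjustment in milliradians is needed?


1 mrad subtends 1 cm per 10 m of range, so adj = error_cm / (dist_m / 10) = 3 / (176/10) = 0.1705 mrad

0.1705 mrad


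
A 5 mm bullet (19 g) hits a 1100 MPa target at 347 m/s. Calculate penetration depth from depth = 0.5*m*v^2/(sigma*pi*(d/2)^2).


A = pi*(d/2)^2 = pi*(5/2)^2 = 19.635 mm^2
E = 0.5*m*v^2 = 0.5*0.019*347^2 = 1143.89 J
depth = E/(sigma*A) = 1143.89 J / (1100 MPa * 19.635 mm^2) = 1143.89/(1100 * 19.635) m = 0.0529615 m ≈ 52.96 mm

52.96 mm


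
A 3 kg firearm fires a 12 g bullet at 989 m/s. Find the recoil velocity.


v_recoil = m_p * v_p / m_gun = 0.012 * 989 / 3 = 3.956 m/s

3.956 m/s


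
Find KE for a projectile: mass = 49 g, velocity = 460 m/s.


E = 0.5*m*v^2 = 0.5*0.049*460^2 = 5184 J

5184 J


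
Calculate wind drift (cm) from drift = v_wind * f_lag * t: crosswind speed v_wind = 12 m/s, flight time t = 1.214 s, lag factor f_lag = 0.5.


drift = v_wind * lag * t = 12 * 0.5 * 1.214 = 7.284 m ≈ 728.4 cm

728.4 cm


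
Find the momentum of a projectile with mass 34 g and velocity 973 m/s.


p = m*v = 0.034*973 = 33.08 kg·m/s

33.08 kg·m/s


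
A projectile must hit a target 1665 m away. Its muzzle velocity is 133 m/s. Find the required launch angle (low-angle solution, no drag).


sin(2*theta) = R*g/v0^2 = 1665*9.81/133^2 = 0.923379, theta = arcsin(0.923379)/2 = 33.71°

33.71 degrees


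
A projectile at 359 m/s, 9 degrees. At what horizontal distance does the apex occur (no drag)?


R = v0^2*sin(2*theta)/g = 359^2*sin(2*9°)/9.81 = 4059.78 m
apex_dist = R/2 = 4059.78/2 = 2030 m

2030 m


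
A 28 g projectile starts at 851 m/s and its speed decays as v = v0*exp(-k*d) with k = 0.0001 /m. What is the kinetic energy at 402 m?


v = v0*exp(-k*d) = 851*exp(-0.0001*402) = 817.468 m/s
E = 0.5*m*v^2 = 0.5*0.028*817.468^2 = 9356 J

9356 J


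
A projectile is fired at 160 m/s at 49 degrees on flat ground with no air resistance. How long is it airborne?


T = 2*v0*sin(theta)/g = 2*160*sin(49°)/9.81 = 24.62 s

24.62 s


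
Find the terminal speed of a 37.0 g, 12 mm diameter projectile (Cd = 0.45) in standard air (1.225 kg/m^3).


A = pi*(d/2)^2 = pi*(12/2000)^2 = 1.13097e-04 m^2
vt = sqrt(2mg/(Cd*rho*A)) = sqrt(2*0.037*9.81/(0.45 * 1.225 * 1.13097e-04)) = 107.9 m/s

107.9 m/s


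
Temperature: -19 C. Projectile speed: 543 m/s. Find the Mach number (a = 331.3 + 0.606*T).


a = 331.3 + 0.606*(-19) = 319.786 m/s
M = v/a = 543/319.786 = 1.698

1.698


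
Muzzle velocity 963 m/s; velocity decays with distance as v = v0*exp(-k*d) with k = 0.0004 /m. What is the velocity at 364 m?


v = v0*exp(-k*d) = 963*exp(-0.0004*364) = 832.5 m/s

832.5 m/s


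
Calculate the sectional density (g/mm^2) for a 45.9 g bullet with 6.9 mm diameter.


SD = m/d^2 = 45.9/6.9^2 = 0.9641 g/mm^2

0.9641 g/mm^2


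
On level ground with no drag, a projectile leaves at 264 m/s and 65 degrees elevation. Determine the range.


R = v0^2 * sin(2*theta) / g = 264^2 * sin(2*65°) / 9.81 = 5442 m

5442 m


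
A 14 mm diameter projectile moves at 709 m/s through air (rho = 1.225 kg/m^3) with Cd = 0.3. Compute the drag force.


A = pi*(d/2)^2 = pi*(14/2000)^2 = 1.53938e-04 m^2
Fd = 0.5*Cd*rho*A*v^2 = 0.5*0.3*1.225*1.53938e-04*709^2 = 14.22 N

14.22 N


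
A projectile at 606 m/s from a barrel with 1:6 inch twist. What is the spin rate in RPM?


twist_m = 6*0.0254 = 0.1524 m
spin = v/twist = 606/0.1524 = 3976.378 rev/s
RPM = spin*60 = 3976.378*60 ≈ 238583 RPM

238583 RPM


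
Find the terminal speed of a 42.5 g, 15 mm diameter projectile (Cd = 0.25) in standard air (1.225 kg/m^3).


A = pi*(d/2)^2 = pi*(15/2000)^2 = 1.76715e-04 m^2
vt = sqrt(2mg/(Cd*rho*A)) = sqrt(2*0.0425*9.81/(0.25 * 1.225 * 1.76715e-04)) = 124.1 m/s

124.1 m/s


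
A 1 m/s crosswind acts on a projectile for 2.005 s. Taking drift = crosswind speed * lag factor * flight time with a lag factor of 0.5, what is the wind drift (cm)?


drift = v_wind * lag * t = 1 * 0.5 * 2.005 = 1.0025 m ≈ 100.2 cm

100.2 cm


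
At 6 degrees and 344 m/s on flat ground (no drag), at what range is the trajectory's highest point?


R = v0^2*sin(2*theta)/g = 344^2*sin(2*6°)/9.81 = 2508 m
apex_dist = R/2 = 2508/2 = 1254 m

1254 m


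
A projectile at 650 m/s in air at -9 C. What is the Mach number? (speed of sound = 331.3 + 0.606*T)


a = 331.3 + 0.606*(-9) = 325.846 m/s
M = v/a = 650/325.846 = 1.995

1.995


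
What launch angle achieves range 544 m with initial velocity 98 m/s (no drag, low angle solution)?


sin(2*theta) = R*g/v0^2 = 544*9.81/98^2 = 0.555668, theta = arcsin(0.555668)/2 = 16.88°

16.88 degrees


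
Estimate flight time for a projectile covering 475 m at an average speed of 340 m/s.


t = d/v = 475/340 = 1.397 s

1.397 s


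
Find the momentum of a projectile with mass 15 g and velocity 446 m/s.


p = m*v = 0.015*446 = 6.69 kg·m/s

6.69 kg·m/s


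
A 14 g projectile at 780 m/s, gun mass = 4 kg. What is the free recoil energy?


v_r = m_p*v_p/m_gun = 0.014*780/4 = 2.73 m/s, E_r = 0.5*m_gun*v_r^2 = 0.5*4*2.73^2 = 14.91 J

14.91 J


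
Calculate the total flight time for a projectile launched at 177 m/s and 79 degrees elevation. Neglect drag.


T = 2*v0*sin(theta)/g = 2*177*sin(79°)/9.81 = 35.42 s

35.42 s


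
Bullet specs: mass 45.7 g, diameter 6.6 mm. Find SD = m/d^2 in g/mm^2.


SD = m/d^2 = 45.7/6.6^2 = 1.049 g/mm^2

1.049 g/mm^2


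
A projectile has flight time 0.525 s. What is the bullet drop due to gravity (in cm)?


drop = 0.5*g*t^2 = 0.5*9.81*0.525^2 = 1.35194 m ≈ 135.2 cm

135.2 cm


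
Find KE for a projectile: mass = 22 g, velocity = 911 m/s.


E = 0.5*m*v^2 = 0.5*0.022*911^2 = 9129 J

9129 J


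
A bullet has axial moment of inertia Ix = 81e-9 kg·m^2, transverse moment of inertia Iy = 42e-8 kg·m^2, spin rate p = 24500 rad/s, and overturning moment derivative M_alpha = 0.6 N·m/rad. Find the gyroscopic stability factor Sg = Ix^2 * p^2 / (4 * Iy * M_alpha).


Sg = Ix^2 * p^2 / (4 * Iy * M_alpha) = (81e-9)^2 * 24500^2 / (4 * 42e-8 * 0.6) = 3.907

3.907


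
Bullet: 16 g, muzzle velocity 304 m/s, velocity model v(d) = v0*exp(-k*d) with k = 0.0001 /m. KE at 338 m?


v = v0*exp(-k*d) = 304*exp(-0.0001*338) = 293.897 m/s
E = 0.5*m*v^2 = 0.5*0.016*293.897^2 = 691 J

691 J


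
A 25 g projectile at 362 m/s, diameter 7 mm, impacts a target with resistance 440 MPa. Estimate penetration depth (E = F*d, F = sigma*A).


A = pi*(d/2)^2 = pi*(7/2)^2 = 38.4845 mm^2
E = 0.5*m*v^2 = 0.5*0.025*362^2 = 1638.05 J
depth = E/(sigma*A) = 1638.05 J / (440 MPa * 38.4845 mm^2) = 1638.05/(440 * 38.4845) m = 0.0967361 m ≈ 96.74 mm

96.74 mm


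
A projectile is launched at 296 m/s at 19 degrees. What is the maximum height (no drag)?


H = (v0*sin(theta))^2 / (2g) = (296*sin(19°))^2 / (2*9.81) = 473.3 m

473.3 m


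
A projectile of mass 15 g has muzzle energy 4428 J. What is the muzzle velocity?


v = sqrt(2*E/m) = sqrt(2*4428/0.015) = 768.4 m/s

768.4 m/s


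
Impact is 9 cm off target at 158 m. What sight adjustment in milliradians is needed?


1 mrad subtends 1 cm per 10 m of range, so adj = error_cm / (dist_m / 10) = 9 / (158/10) = 0.5696 mrad

0.5696 mrad


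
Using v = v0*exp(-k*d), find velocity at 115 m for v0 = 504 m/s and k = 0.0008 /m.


v = v0*exp(-k*d) = 504*exp(-0.0008*115) = 459.7 m/s

459.7 m/s


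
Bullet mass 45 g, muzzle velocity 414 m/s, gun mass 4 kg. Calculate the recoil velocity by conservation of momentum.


v_recoil = m_p * v_p / m_gun = 0.045 * 414 / 4 = 4.657 m/s

4.657 m/s


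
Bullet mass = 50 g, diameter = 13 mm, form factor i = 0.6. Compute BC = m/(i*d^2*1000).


BC = m/(i*d^2*1000) = 50/(0.6 * 13^2 * 1000) = 0.0004931

0.0004931


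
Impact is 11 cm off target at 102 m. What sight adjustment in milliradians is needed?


1 mrad subtends 1 cm per 10 m of range, so adj = error_cm / (dist_m / 10) = 11 / (102/10) = 1.078 mrad

1.078 mrad


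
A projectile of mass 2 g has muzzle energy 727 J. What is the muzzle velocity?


v = sqrt(2*E/m) = sqrt(2*727/0.002) = 852.6 m/s

852.6 m/s


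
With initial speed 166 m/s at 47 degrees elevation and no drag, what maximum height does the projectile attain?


H = (v0*sin(theta))^2 / (2g) = (166*sin(47°))^2 / (2*9.81) = 751.2 m

751.2 m


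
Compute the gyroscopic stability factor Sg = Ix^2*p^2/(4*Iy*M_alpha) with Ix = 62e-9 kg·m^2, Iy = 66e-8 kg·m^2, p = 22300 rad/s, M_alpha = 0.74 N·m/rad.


Sg = Ix^2 * p^2 / (4 * Iy * M_alpha) = (62e-9)^2 * 22300^2 / (4 * 66e-8 * 0.74) = 0.9785

0.9785


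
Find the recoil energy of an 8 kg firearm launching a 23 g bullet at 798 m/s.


v_r = m_p*v_p/m_gun = 0.023*798/8 = 2.29425 m/s, E_r = 0.5*m_gun*v_r^2 = 0.5*8*2.29425^2 = 21.05 J

21.05 J


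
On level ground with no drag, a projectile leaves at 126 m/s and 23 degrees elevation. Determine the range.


R = v0^2 * sin(2*theta) / g = 126^2 * sin(2*23°) / 9.81 = 1164 m

1164 m


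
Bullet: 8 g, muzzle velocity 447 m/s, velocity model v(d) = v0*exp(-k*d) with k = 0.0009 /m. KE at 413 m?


v = v0*exp(-k*d) = 447*exp(-0.0009*413) = 308.234 m/s
E = 0.5*m*v^2 = 0.5*0.008*308.234^2 = 380 J

380 J


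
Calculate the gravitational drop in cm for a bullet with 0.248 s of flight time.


drop = 0.5*g*t^2 = 0.5*9.81*0.248^2 = 0.301677 m ≈ 30.17 cm

30.17 cm


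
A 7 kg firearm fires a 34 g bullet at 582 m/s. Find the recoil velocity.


v_recoil = m_p * v_p / m_gun = 0.034 * 582 / 7 = 2.827 m/s

2.827 m/s


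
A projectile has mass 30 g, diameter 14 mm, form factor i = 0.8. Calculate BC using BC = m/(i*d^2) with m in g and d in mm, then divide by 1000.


BC = m/(i*d^2*1000) = 30/(0.8 * 14^2 * 1000) = 0.0001913

0.0001913


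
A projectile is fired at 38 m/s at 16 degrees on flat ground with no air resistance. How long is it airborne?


T = 2*v0*sin(theta)/g = 2*38*sin(16°)/9.81 = 2.135 s

2.135 s


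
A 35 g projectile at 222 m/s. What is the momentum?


p = m*v = 0.035*222 = 7.77 kg·m/s

7.77 kg·m/s


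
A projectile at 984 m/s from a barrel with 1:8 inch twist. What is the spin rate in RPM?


twist_m = 8*0.0254 = 0.2032 m
spin = v/twist = 984/0.2032 = 4842.52 rev/s
RPM = spin*60 = 4842.52*60 ≈ 290551 RPM

290551 RPM


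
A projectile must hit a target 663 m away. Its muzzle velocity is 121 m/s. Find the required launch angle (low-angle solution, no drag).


sin(2*theta) = R*g/v0^2 = 663*9.81/121^2 = 0.444234, theta = arcsin(0.444234)/2 = 13.19°

13.19 degrees


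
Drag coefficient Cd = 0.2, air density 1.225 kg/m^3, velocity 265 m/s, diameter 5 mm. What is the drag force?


A = pi*(d/2)^2 = pi*(5/2000)^2 = 1.96350e-05 m^2
Fd = 0.5*Cd*rho*A*v^2 = 0.5*0.2*1.225*1.96350e-05*265^2 = 0.1689 N

0.1689 N


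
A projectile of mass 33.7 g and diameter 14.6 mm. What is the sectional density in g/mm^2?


SD = m/d^2 = 33.7/14.6^2 = 0.1581 g/mm^2

0.1581 g/mm^2


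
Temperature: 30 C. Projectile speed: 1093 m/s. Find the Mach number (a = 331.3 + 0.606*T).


a = 331.3 + 0.606*(30) = 349.48 m/s
M = v/a = 1093/349.48 = 3.128

3.128


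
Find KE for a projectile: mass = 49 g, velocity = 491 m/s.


E = 0.5*m*v^2 = 0.5*0.049*491^2 = 5906 J

5906 J


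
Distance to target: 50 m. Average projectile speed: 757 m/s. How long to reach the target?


t = d/v = 50/757 = 0.06605 s

0.06605 s


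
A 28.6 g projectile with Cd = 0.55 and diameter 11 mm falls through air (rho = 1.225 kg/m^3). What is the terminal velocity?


A = pi*(d/2)^2 = pi*(11/2000)^2 = 9.50332e-05 m^2
vt = sqrt(2mg/(Cd*rho*A)) = sqrt(2*0.0286*9.81/(0.55 * 1.225 * 9.50332e-05)) = 93.62 m/s

93.62 m/s


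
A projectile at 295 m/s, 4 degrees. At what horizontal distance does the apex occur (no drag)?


R = v0^2*sin(2*theta)/g = 295^2*sin(2*4°)/9.81 = 1234.61 m
apex_dist = R/2 = 1234.61/2 = 617.3 m

617.3 m


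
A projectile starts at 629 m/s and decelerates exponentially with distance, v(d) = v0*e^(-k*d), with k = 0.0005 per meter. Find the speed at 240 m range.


v = v0*exp(-k*d) = 629*exp(-0.0005*240) = 557.9 m/s

557.9 m/s


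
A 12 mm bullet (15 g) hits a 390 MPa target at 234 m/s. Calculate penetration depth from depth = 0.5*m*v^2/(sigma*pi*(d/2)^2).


A = pi*(d/2)^2 = pi*(12/2)^2 = 113.097 mm^2
E = 0.5*m*v^2 = 0.5*0.015*234^2 = 410.67 J
depth = E/(sigma*A) = 410.67 J / (390 MPa * 113.097 mm^2) = 410.67/(390 * 113.097) m = 0.00931056 m ≈ 9.311 mm

9.311 mm


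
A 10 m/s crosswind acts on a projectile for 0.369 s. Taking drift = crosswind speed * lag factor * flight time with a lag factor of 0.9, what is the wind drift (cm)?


drift = v_wind * lag * t = 10 * 0.9 * 0.369 = 3.321 m ≈ 332.1 cm

332.1 cm


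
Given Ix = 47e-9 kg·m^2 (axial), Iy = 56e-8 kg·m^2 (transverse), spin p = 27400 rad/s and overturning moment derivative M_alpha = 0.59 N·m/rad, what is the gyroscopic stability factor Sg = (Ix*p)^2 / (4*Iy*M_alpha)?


Sg = Ix^2 * p^2 / (4 * Iy * M_alpha) = (47e-9)^2 * 27400^2 / (4 * 56e-8 * 0.59) = 1.255

1.255


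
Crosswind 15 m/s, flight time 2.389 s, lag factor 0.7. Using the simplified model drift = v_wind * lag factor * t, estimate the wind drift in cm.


drift = v_wind * lag * t = 15 * 0.7 * 2.389 = 25.0845 m ≈ 2508 cm

2508 cm


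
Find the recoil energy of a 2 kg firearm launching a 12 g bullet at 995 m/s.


v_r = m_p*v_p/m_gun = 0.012*995/2 = 5.97 m/s, E_r = 0.5*m_gun*v_r^2 = 0.5*2*5.97^2 = 35.64 J

35.64 J


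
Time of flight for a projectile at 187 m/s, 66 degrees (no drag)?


T = 2*v0*sin(theta)/g = 2*187*sin(66°)/9.81 = 34.83 s

34.83 s


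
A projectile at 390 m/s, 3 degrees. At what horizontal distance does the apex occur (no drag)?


R = v0^2*sin(2*theta)/g = 390^2*sin(2*3°)/9.81 = 1620.67 m
apex_dist = R/2 = 1620.67/2 = 810.3 m

810.3 m


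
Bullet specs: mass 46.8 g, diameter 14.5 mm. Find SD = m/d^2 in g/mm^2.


SD = m/d^2 = 46.8/14.5^2 = 0.2226 g/mm^2

0.2226 g/mm^2


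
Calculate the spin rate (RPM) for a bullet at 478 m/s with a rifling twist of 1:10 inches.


twist_m = 10*0.0254 = 0.254 m
spin = v/twist = 478/0.254 = 1881.89 rev/s
RPM = spin*60 = 1881.89*60 ≈ 112913 RPM

112913 RPM


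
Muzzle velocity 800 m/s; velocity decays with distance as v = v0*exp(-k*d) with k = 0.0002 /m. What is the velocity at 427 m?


v = v0*exp(-k*d) = 800*exp(-0.0002*427) = 734.5 m/s

734.5 m/s


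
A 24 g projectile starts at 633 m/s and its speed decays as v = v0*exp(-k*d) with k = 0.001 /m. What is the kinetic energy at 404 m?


v = v0*exp(-k*d) = 633*exp(-0.001*404) = 422.619 m/s
E = 0.5*m*v^2 = 0.5*0.024*422.619^2 = 2143 J

2143 J


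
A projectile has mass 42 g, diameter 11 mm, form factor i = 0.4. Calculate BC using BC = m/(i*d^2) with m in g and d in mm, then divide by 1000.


BC = m/(i*d^2*1000) = 42/(0.4 * 11^2 * 1000) = 0.0008678

0.0008678


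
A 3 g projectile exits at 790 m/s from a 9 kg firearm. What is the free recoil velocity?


v_recoil = m_p * v_p / m_gun = 0.003 * 790 / 9 = 0.2633 m/s

0.2633 m/s


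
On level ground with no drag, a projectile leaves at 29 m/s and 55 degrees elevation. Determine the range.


R = v0^2 * sin(2*theta) / g = 29^2 * sin(2*55°) / 9.81 = 80.56 m

80.56 m


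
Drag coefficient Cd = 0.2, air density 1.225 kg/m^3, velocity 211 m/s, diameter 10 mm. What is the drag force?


A = pi*(d/2)^2 = pi*(10/2000)^2 = 7.85398e-05 m^2
Fd = 0.5*Cd*rho*A*v^2 = 0.5*0.2*1.225*7.85398e-05*211^2 = 0.4283 N

0.4283 N


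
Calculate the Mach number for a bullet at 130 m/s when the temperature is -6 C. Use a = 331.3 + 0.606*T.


a = 331.3 + 0.606*(-6) = 327.664 m/s
M = v/a = 130/327.664 = 0.3967

0.3967


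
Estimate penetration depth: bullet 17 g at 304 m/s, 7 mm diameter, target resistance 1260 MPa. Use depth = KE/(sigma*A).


A = pi*(d/2)^2 = pi*(7/2)^2 = 38.4845 mm^2
E = 0.5*m*v^2 = 0.5*0.017*304^2 = 785.536 J
depth = E/(sigma*A) = 785.536 J / (1260 MPa * 38.4845 mm^2) = 785.536/(1260 * 38.4845) m = 0.0161998 m ≈ 16.2 mm

16.2 mm


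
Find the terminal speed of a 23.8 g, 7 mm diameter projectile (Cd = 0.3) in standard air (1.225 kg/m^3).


A = pi*(d/2)^2 = pi*(7/2000)^2 = 3.84845e-05 m^2
vt = sqrt(2mg/(Cd*rho*A)) = sqrt(2*0.0238*9.81/(0.3 * 1.225 * 3.84845e-05)) = 181.7 m/s

181.7 m/s


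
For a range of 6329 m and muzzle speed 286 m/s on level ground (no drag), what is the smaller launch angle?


sin(2*theta) = R*g/v0^2 = 6329*9.81/286^2 = 0.759053, theta = arcsin(0.759053)/2 = 24.69°

24.69 degrees


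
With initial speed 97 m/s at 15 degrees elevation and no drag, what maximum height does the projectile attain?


H = (v0*sin(theta))^2 / (2g) = (97*sin(15°))^2 / (2*9.81) = 32.12 m

32.12 m


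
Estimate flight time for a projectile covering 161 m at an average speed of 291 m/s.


t = d/v = 161/291 = 0.5533 s

0.5533 s


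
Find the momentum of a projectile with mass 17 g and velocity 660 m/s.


p = m*v = 0.017*660 = 11.22 kg·m/s

11.22 kg·m/s


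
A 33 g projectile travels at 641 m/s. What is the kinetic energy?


E = 0.5*m*v^2 = 0.5*0.033*641^2 = 6780 J

6780 J


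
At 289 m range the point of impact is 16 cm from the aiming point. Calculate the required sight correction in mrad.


1 mrad subtends 1 cm per 10 m of range, so adj = error_cm / (dist_m / 10) = 16 / (289/10) = 0.5536 mrad

0.5536 mrad


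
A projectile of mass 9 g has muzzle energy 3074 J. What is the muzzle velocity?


v = sqrt(2*E/m) = sqrt(2*3074/0.009) = 826.5 m/s

826.5 m/s


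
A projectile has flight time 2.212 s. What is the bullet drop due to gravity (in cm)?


drop = 0.5*g*t^2 = 0.5*9.81*2.212^2 = 23.9999 m ≈ 2400 cm

2400 cm


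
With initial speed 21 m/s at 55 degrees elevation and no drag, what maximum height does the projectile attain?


H = (v0*sin(theta))^2 / (2g) = (21*sin(55°))^2 / (2*9.81) = 15.08 m

15.08 m


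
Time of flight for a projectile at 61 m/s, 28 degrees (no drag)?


T = 2*v0*sin(theta)/g = 2*61*sin(28°)/9.81 = 5.838 s

5.838 s


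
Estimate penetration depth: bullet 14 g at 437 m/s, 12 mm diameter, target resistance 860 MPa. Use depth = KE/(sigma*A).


A = pi*(d/2)^2 = pi*(12/2)^2 = 113.097 mm^2
E = 0.5*m*v^2 = 0.5*0.014*437^2 = 1336.78 J
depth = E/(sigma*A) = 1336.78 J / (860 MPa * 113.097 mm^2) = 1336.78/(860 * 113.097) m = 0.0137439 m ≈ 13.74 mm

13.74 mm


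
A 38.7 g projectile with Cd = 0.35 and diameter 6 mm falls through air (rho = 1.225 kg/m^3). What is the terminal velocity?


A = pi*(d/2)^2 = pi*(6/2000)^2 = 2.82743e-05 m^2
vt = sqrt(2mg/(Cd*rho*A)) = sqrt(2*0.0387*9.81/(0.35 * 1.225 * 2.82743e-05)) = 250.3 m/s

250.3 m/s


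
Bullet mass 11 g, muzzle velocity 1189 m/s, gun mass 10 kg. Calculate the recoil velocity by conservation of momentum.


v_recoil = m_p * v_p / m_gun = 0.011 * 1189 / 10 = 1.308 m/s

1.308 m/s


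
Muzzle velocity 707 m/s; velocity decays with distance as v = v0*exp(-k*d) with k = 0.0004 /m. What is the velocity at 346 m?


v = v0*exp(-k*d) = 707*exp(-0.0004*346) = 615.6 m/s

615.6 m/s


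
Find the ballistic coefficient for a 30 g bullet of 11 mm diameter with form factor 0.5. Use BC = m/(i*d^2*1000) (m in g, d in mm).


BC = m/(i*d^2*1000) = 30/(0.5 * 11^2 * 1000) = 0.0004959

0.0004959


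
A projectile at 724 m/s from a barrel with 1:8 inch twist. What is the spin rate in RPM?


twist_m = 8*0.0254 = 0.2032 m
spin = v/twist = 724/0.2032 = 3562.992 rev/s
RPM = spin*60 = 3562.992*60 ≈ 213780 RPM

213780 RPM


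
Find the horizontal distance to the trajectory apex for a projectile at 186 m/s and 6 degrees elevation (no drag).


R = v0^2*sin(2*theta)/g = 186^2*sin(2*6°)/9.81 = 733.223 m
apex_dist = R/2 = 733.223/2 = 366.6 m

366.6 m


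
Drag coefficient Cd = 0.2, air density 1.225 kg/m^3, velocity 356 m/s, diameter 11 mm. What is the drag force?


A = pi*(d/2)^2 = pi*(11/2000)^2 = 9.50332e-05 m^2
Fd = 0.5*Cd*rho*A*v^2 = 0.5*0.2*1.225*9.50332e-05*356^2 = 1.475 N

1.475 N


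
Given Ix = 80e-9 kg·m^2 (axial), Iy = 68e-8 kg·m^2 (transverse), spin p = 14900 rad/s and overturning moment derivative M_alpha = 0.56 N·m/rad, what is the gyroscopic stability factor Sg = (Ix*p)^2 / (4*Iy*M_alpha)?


Sg = Ix^2 * p^2 / (4 * Iy * M_alpha) = (80e-9)^2 * 14900^2 / (4 * 68e-8 * 0.56) = 0.9328

0.9328


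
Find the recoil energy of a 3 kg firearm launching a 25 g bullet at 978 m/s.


v_r = m_p*v_p/m_gun = 0.025*978/3 = 8.15 m/s, E_r = 0.5*m_gun*v_r^2 = 0.5*3*8.15^2 = 99.63 J

99.63 J


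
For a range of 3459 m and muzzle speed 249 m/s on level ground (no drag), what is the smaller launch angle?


sin(2*theta) = R*g/v0^2 = 3459*9.81/249^2 = 0.547294, theta = arcsin(0.547294)/2 = 16.59°

16.59 degrees


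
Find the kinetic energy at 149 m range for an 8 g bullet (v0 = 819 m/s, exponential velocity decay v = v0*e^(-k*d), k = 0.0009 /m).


v = v0*exp(-k*d) = 819*exp(-0.0009*149) = 716.218 m/s
E = 0.5*m*v^2 = 0.5*0.008*716.218^2 = 2052 J

2052 J


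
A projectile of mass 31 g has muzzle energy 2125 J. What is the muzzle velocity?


v = sqrt(2*E/m) = sqrt(2*2125/0.031) = 370.3 m/s

370.3 m/s


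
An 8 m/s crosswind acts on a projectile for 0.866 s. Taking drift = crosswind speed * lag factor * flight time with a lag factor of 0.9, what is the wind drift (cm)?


drift = v_wind * lag * t = 8 * 0.9 * 0.866 = 6.2352 m ≈ 623.5 cm

623.5 cm


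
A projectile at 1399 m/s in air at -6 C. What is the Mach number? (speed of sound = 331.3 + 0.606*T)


a = 331.3 + 0.606*(-6) = 327.664 m/s
M = v/a = 1399/327.664 = 4.27

4.27


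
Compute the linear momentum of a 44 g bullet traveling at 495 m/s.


p = m*v = 0.044*495 = 21.78 kg·m/s

21.78 kg·m/s


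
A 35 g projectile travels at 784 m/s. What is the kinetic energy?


E = 0.5*m*v^2 = 0.5*0.035*784^2 = 10756 J

10756 J


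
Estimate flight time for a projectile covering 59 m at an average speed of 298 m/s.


t = d/v = 59/298 = 0.198 s

0.198 s


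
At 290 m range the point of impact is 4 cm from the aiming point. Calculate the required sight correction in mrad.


1 mrad subtends 1 cm per 10 m of range, so adj = error_cm / (dist_m / 10) = 4 / (290/10) = 0.1379 mrad

0.1379 mrad


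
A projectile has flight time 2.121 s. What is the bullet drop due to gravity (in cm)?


drop = 0.5*g*t^2 = 0.5*9.81*2.121^2 = 22.0658 m ≈ 2207 cm

2207 cm


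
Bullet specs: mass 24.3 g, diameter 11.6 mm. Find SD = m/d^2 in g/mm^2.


SD = m/d^2 = 24.3/11.6^2 = 0.1806 g/mm^2

0.1806 g/mm^2


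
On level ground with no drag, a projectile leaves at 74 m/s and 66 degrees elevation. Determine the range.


R = v0^2 * sin(2*theta) / g = 74^2 * sin(2*66°) / 9.81 = 414.8 m

414.8 m


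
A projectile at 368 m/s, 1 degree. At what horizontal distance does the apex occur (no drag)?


R = v0^2*sin(2*theta)/g = 368^2*sin(2*1°)/9.81 = 481.777 m
apex_dist = R/2 = 481.777/2 = 240.9 m

240.9 m


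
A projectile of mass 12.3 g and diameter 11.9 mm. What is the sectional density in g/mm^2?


SD = m/d^2 = 12.3/11.9^2 = 0.08686 g/mm^2

0.08686 g/mm^2


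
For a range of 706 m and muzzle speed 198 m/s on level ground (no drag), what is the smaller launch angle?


sin(2*theta) = R*g/v0^2 = 706*9.81/198^2 = 0.176662, theta = arcsin(0.176662)/2 = 5.088°

5.088 degrees


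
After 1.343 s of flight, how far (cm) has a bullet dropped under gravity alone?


drop = 0.5*g*t^2 = 0.5*9.81*1.343^2 = 8.8469 m ≈ 884.7 cm

884.7 cm


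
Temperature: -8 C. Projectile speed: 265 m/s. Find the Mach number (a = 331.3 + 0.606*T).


a = 331.3 + 0.606*(-8) = 326.452 m/s
M = v/a = 265/326.452 = 0.8118

0.8118


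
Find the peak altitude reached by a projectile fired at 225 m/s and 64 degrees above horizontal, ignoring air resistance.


H = (v0*sin(theta))^2 / (2g) = (225*sin(64°))^2 / (2*9.81) = 2084 m

2084 m


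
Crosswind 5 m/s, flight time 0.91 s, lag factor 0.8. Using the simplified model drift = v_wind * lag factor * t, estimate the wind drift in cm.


drift = v_wind * lag * t = 5 * 0.8 * 0.91 = 3.64 m ≈ 364 cm

364 cm


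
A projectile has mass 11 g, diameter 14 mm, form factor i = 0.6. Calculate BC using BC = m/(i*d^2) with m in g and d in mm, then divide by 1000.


BC = m/(i*d^2*1000) = 11/(0.6 * 14^2 * 1000) = 9.354e-05

9.354e-05


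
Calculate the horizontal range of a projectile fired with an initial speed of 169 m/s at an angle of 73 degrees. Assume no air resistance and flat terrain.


R = v0^2 * sin(2*theta) / g = 169^2 * sin(2*73°) / 9.81 = 1628 m

1628 m


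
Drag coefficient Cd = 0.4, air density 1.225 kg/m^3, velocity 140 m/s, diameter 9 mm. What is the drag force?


A = pi*(d/2)^2 = pi*(9/2000)^2 = 6.36173e-05 m^2
Fd = 0.5*Cd*rho*A*v^2 = 0.5*0.4*1.225*6.36173e-05*140^2 = 0.3055 N

0.3055 N


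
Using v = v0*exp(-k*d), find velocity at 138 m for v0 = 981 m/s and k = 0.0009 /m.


v = v0*exp(-k*d) = 981*exp(-0.0009*138) = 866.4 m/s

866.4 m/s


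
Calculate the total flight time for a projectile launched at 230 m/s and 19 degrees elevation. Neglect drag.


T = 2*v0*sin(theta)/g = 2*230*sin(19°)/9.81 = 15.27 s

15.27 s


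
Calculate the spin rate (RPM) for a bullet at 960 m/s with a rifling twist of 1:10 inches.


twist_m = 10*0.0254 = 0.254 m
spin = v/twist = 960/0.254 = 3779.528 rev/s
RPM = spin*60 = 3779.528*60 ≈ 226772 RPM

226772 RPM


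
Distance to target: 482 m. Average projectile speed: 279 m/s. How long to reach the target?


t = d/v = 482/279 = 1.728 s

1.728 s


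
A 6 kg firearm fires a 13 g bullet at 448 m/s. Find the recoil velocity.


v_recoil = m_p * v_p / m_gun = 0.013 * 448 / 6 = 0.9707 m/s

0.9707 m/s


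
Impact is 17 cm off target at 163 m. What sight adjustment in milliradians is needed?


1 mrad subtends 1 cm per 10 m of range, so adj = error_cm / (dist_m / 10) = 17 / (163/10) = 1.043 mrad

1.043 mrad


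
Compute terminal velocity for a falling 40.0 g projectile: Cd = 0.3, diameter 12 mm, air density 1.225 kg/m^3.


A = pi*(d/2)^2 = pi*(12/2000)^2 = 1.13097e-04 m^2
vt = sqrt(2mg/(Cd*rho*A)) = sqrt(2*0.04*9.81/(0.3 * 1.225 * 1.13097e-04)) = 137.4 m/s

137.4 m/s


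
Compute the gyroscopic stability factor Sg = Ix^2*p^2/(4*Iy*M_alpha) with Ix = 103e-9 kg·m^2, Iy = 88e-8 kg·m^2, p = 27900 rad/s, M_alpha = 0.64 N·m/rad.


Sg = Ix^2 * p^2 / (4 * Iy * M_alpha) = (103e-9)^2 * 27900^2 / (4 * 88e-8 * 0.64) = 3.666

3.666


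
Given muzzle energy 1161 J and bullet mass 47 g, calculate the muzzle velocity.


v = sqrt(2*E/m) = sqrt(2*1161/0.047) = 222.3 m/s

222.3 m/s


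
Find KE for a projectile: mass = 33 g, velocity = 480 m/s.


E = 0.5*m*v^2 = 0.5*0.033*480^2 = 3802 J

3802 J


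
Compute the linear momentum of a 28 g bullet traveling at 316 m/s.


p = m*v = 0.028*316 = 8.848 kg·m/s

8.848 kg·m/s


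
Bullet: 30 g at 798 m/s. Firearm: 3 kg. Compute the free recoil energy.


v_r = m_p*v_p/m_gun = 0.03*798/3 = 7.98 m/s, E_r = 0.5*m_gun*v_r^2 = 0.5*3*7.98^2 = 95.52 J

95.52 J


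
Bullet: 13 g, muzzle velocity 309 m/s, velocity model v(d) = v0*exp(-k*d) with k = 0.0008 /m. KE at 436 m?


v = v0*exp(-k*d) = 309*exp(-0.0008*436) = 218.01 m/s
E = 0.5*m*v^2 = 0.5*0.013*218.01^2 = 308.9 J

308.9 J


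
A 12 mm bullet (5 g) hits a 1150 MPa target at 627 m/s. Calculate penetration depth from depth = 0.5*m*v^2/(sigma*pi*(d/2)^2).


A = pi*(d/2)^2 = pi*(12/2)^2 = 113.097 mm^2
E = 0.5*m*v^2 = 0.5*0.005*627^2 = 982.822 J
depth = E/(sigma*A) = 982.822 J / (1150 MPa * 113.097 mm^2) = 982.822/(1150 * 113.097) m = 0.00755657 m ≈ 7.557 mm

7.557 mm


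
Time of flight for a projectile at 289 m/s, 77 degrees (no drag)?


T = 2*v0*sin(theta)/g = 2*289*sin(77°)/9.81 = 57.41 s

57.41 s


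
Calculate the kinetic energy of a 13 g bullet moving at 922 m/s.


E = 0.5*m*v^2 = 0.5*0.013*922^2 = 5526 J

5526 J


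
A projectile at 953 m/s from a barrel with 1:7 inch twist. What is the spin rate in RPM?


twist_m = 7*0.0254 = 0.1778 m
spin = v/twist = 953/0.1778 = 5359.955 rev/s
RPM = spin*60 = 5359.955*60 ≈ 321597 RPM

321597 RPM


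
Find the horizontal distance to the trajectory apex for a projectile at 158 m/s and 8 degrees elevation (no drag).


R = v0^2*sin(2*theta)/g = 158^2*sin(2*8°)/9.81 = 701.428 m
apex_dist = R/2 = 701.428/2 = 350.7 m

350.7 m


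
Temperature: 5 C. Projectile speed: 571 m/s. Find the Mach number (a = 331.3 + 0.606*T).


a = 331.3 + 0.606*(5) = 334.33 m/s
M = v/a = 571/334.33 = 1.708

1.708


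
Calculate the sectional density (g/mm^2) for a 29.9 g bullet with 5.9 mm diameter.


SD = m/d^2 = 29.9/5.9^2 = 0.8589 g/mm^2

0.8589 g/mm^2


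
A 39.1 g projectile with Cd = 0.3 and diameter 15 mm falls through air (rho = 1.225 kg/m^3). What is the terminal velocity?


A = pi*(d/2)^2 = pi*(15/2000)^2 = 1.76715e-04 m^2
vt = sqrt(2mg/(Cd*rho*A)) = sqrt(2*0.0391*9.81/(0.3 * 1.225 * 1.76715e-04)) = 108.7 m/s

108.7 m/s


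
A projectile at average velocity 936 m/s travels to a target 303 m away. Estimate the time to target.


t = d/v = 303/936 = 0.3237 s

0.3237 s


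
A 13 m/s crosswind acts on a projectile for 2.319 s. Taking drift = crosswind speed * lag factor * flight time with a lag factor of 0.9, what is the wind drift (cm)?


drift = v_wind * lag * t = 13 * 0.9 * 2.319 = 27.1323 m ≈ 2713 cm

2713 cm


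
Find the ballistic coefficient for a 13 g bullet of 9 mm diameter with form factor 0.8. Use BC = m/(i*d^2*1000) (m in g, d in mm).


BC = m/(i*d^2*1000) = 13/(0.8 * 9^2 * 1000) = 0.0002006

0.0002006


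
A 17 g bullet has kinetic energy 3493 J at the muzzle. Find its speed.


v = sqrt(2*E/m) = sqrt(2*3493/0.017) = 641 m/s

641 m/s


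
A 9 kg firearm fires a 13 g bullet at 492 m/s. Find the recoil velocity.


v_recoil = m_p * v_p / m_gun = 0.013 * 492 / 9 = 0.7107 m/s

0.7107 m/s


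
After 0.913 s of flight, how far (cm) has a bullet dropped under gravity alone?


drop = 0.5*g*t^2 = 0.5*9.81*0.913^2 = 4.08866 m ≈ 408.9 cm

408.9 cm


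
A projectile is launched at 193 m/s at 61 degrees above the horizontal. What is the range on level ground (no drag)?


R = v0^2 * sin(2*theta) / g = 193^2 * sin(2*61°) / 9.81 = 3220 m

3220 m


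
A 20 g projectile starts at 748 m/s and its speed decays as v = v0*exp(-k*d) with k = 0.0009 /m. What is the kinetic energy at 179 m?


v = v0*exp(-k*d) = 748*exp(-0.0009*179) = 636.703 m/s
E = 0.5*m*v^2 = 0.5*0.02*636.703^2 = 4054 J

4054 J


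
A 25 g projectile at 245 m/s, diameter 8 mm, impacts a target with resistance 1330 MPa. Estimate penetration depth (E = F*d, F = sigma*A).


A = pi*(d/2)^2 = pi*(8/2)^2 = 50.2655 mm^2
E = 0.5*m*v^2 = 0.5*0.025*245^2 = 750.312 J
depth = E/(sigma*A) = 750.312 J / (1330 MPa * 50.2655 mm^2) = 750.312/(1330 * 50.2655) m = 0.0112233 m ≈ 11.22 mm

11.22 mm


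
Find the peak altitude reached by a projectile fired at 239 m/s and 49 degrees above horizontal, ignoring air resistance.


H = (v0*sin(theta))^2 / (2g) = (239*sin(49°))^2 / (2*9.81) = 1658 m

1658 m


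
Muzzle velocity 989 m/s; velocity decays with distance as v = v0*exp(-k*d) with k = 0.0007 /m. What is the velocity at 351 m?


v = v0*exp(-k*d) = 989*exp(-0.0007*351) = 773.6 m/s

773.6 m/s


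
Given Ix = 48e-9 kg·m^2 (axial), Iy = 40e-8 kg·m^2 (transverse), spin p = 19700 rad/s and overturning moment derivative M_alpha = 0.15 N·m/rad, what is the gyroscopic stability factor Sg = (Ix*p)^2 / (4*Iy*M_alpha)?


Sg = Ix^2 * p^2 / (4 * Iy * M_alpha) = (48e-9)^2 * 19700^2 / (4 * 40e-8 * 0.15) = 3.726

3.726


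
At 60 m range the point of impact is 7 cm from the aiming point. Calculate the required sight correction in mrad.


1 mrad subtends 1 cm per 10 m of range, so adj = error_cm / (dist_m / 10) = 7 / (60/10) = 1.167 mrad

1.167 mrad


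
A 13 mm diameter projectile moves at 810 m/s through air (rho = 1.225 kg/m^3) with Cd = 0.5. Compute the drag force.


A = pi*(d/2)^2 = pi*(13/2000)^2 = 1.32732e-04 m^2
Fd = 0.5*Cd*rho*A*v^2 = 0.5*0.5*1.225*1.32732e-04*810^2 = 26.67 N

26.67 N


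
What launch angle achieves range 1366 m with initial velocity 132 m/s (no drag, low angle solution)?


sin(2*theta) = R*g/v0^2 = 1366*9.81/132^2 = 0.769081, theta = arcsin(0.769081)/2 = 25.14°

25.14 degrees
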